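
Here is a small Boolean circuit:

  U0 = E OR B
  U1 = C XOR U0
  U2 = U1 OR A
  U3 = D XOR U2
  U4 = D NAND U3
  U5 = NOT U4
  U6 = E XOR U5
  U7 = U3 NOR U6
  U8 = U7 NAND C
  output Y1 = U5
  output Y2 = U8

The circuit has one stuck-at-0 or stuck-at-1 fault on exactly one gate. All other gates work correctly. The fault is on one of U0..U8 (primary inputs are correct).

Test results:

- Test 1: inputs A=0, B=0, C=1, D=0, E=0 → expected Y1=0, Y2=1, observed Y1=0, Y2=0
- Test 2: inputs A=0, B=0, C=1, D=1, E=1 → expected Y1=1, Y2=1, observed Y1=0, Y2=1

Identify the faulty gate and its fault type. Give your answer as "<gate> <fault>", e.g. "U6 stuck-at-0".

Fault-free values for test 1 (A=0, B=0, C=1, D=0, E=0): U0=0, U1=1, U2=1, U3=1, U4=1, U5=0, U6=0, U7=0, U8=1, giving Y1=0, Y2=1. Observed Y1=0, Y2=0.
Test 1: faults giving observed Y1=0, Y2=0 are {U0 stuck-at-1, U1 stuck-at-0, U2 stuck-at-0, U3 stuck-at-0, U7 stuck-at-1, U8 stuck-at-0}.
Test 2 (A=0, B=0, C=1, D=1, E=1): fault-free U0=1, U1=0, U2=0, U3=1, U4=0, U5=1, U6=0, U7=0, U8=1 → Y1=1, Y2=1; observed Y1=0, Y2=1. Eliminates U0 stuck-at-1, U1 stuck-at-0, U2 stuck-at-0, U7 stuck-at-1, U8 stuck-at-0.
Only U3 stuck-at-0 is consistent with every test.

U3 stuck-at-0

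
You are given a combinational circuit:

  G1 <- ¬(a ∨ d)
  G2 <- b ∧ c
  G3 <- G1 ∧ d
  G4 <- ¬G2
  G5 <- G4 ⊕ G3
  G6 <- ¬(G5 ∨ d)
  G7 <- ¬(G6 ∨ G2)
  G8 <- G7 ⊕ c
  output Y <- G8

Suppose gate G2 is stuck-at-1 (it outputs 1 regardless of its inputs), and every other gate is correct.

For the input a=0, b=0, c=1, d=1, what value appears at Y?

Propagate with G2 forced: G1=0, G2=1 [stuck-at-1], G3=0, G4=0, G5=0, G6=0, G7=0, G8=1.
So Y = 1. (Without the fault it would be 0.)

1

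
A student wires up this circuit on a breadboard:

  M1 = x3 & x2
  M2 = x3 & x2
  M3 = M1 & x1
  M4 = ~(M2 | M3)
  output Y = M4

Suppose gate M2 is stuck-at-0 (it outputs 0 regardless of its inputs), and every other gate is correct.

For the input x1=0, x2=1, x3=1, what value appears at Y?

Propagate with M2 forced: M1=1, M2=0 [stuck-at-0], M3=0, M4=1.
So Y = 1. (Without the fault it would be 0.)

1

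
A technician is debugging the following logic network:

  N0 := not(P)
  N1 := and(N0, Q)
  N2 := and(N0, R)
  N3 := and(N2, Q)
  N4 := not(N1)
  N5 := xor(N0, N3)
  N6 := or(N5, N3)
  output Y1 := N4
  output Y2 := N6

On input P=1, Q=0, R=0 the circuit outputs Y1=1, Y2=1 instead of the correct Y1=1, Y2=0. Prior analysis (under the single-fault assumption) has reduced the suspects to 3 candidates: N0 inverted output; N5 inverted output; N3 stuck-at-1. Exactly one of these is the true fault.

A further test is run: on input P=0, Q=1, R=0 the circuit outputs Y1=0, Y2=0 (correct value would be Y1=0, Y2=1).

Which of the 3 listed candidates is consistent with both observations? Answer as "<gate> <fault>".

Evaluate each candidate on input P=0, Q=1, R=0:
  N0 inverted output: N0=0 [inverted output], N1=0, N2=0, N3=0, N4=1, N5=0, N6=0 → Y1=1, Y2=0 — eliminated
  N5 inverted output: N0=1, N1=1, N2=0, N3=0, N4=0, N5=0 [inverted output], N6=0 → Y1=0, Y2=0 — matches
  N3 stuck-at-1: N0=1, N1=1, N2=0, N3=1 [stuck-at-1], N4=0, N5=0, N6=1 → Y1=0, Y2=1 — eliminated
Only N5 inverted output reproduces the observed Y1=0, Y2=0.

N5 inverted output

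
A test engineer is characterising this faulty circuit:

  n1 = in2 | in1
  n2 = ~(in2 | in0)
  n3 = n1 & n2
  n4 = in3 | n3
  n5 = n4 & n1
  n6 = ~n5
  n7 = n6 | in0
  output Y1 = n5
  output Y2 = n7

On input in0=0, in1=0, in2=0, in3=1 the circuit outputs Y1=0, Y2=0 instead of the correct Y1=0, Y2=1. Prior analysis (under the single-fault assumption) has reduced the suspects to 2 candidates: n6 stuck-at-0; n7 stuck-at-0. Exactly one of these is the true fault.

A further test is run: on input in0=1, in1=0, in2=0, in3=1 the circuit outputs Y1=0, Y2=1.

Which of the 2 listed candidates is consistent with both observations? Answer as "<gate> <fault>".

Evaluate each candidate on input in0=1, in1=0, in2=0, in3=1:
  n6 stuck-at-0: n1=0, n2=0, n3=0, n4=1, n5=0, n6=0 [stuck-at-0], n7=1 → Y1=0, Y2=1 — matches
  n7 stuck-at-0: n1=0, n2=0, n3=0, n4=1, n5=0, n6=1, n7=0 [stuck-at-0] → Y1=0, Y2=0 — eliminated
Only n6 stuck-at-0 reproduces the observed Y1=0, Y2=1.

n6 stuck-at-0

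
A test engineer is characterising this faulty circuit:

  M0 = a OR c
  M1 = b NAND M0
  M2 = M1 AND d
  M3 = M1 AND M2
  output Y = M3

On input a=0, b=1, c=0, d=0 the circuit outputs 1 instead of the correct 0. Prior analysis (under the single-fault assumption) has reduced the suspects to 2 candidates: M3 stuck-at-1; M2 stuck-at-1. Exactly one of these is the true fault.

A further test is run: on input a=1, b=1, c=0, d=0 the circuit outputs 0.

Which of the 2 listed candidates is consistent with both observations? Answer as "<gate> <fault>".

M2 stuck-at-1

Evaluate each candidate on input a=1, b=1, c=0, d=0:
  M3 stuck-at-1: M0=1, M1=0, M2=0, M3=1 [stuck-at-1] → 1 — eliminated
  M2 stuck-at-1: M0=1, M1=0, M2=1 [stuck-at-1], M3=0 → 0 — matches
Only M2 stuck-at-1 reproduces the observed 0.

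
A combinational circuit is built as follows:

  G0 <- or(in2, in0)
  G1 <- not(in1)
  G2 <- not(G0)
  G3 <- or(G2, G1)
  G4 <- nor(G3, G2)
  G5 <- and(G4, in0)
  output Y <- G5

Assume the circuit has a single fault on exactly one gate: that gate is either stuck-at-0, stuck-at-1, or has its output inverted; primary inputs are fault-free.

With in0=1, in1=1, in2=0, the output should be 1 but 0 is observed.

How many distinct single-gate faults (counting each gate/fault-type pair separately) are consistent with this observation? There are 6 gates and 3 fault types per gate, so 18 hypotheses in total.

Fault-free: G0=1, G1=0, G2=0, G3=0, G4=1, G5=1 → 1. Observed 0.
  G0: stuck-at-0, inverted output ✓; others ✗
  G1: stuck-at-1, inverted output ✓; others ✗
  G2: stuck-at-1, inverted output ✓; others ✗
  G3: stuck-at-1, inverted output ✓; others ✗
  G4: stuck-at-0, inverted output ✓; others ✗
  G5: stuck-at-0, inverted output ✓; others ✗
Consistent faults: {G0 stuck-at-0, G0 inverted output, G1 stuck-at-1, G1 inverted output, G2 stuck-at-1, G2 inverted output, G3 stuck-at-1, G3 inverted output, G4 stuck-at-0, G4 inverted output, G5 stuck-at-0, G5 inverted output} — 12 in all.

12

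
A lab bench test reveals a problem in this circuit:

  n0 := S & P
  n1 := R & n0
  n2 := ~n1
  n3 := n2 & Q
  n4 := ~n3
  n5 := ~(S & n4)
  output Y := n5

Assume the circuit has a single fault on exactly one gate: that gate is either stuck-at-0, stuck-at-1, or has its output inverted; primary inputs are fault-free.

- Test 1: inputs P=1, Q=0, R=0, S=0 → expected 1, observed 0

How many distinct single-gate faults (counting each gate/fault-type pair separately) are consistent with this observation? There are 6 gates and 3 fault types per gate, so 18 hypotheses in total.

2

Fault-free: n0=0, n1=0, n2=1, n3=0, n4=1, n5=1 → 1. Observed 0.
  n0: none of the 3 fault types match ✗
  n1: none of the 3 fault types match ✗
  n2: none of the 3 fault types match ✗
  n3: none of the 3 fault types match ✗
  n4: none of the 3 fault types match ✗
  n5: stuck-at-0, inverted output ✓; others ✗
Consistent faults: {n5 stuck-at-0, n5 inverted output} — 2 in all.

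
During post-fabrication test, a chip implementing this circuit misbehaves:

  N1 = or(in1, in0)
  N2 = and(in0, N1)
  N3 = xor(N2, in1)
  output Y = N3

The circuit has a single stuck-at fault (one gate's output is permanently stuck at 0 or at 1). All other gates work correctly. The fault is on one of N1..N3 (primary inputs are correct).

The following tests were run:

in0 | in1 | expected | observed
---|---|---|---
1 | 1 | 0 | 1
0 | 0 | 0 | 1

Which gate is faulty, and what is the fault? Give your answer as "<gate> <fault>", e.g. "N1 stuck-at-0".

N3 stuck-at-1

Fault-free values for test 1 (in0=1, in1=1): N1=1, N2=1, N3=0, giving Y=0. Observed 1.
Test 1: faults giving observed 1 are {N1 stuck-at-0, N2 stuck-at-0, N3 stuck-at-1}.
Test 2 (in0=0, in1=0): fault-free N1=0, N2=0, N3=0 → 0; observed 1. Eliminates N1 stuck-at-0, N2 stuck-at-0.
Only N3 stuck-at-1 is consistent with every test.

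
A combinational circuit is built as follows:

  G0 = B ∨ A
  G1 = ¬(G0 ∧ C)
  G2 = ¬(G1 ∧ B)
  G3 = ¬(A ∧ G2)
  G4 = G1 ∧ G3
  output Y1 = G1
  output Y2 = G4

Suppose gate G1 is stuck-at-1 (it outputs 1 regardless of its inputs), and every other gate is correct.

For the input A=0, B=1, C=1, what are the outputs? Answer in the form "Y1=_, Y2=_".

Propagate with G1 forced: G0=1, G1=1 [stuck-at-1], G2=0, G3=1, G4=1.
So the outputs are Y1=1, Y2=1. (Without the fault they would be Y1=0, Y2=0.)

Y1=1, Y2=1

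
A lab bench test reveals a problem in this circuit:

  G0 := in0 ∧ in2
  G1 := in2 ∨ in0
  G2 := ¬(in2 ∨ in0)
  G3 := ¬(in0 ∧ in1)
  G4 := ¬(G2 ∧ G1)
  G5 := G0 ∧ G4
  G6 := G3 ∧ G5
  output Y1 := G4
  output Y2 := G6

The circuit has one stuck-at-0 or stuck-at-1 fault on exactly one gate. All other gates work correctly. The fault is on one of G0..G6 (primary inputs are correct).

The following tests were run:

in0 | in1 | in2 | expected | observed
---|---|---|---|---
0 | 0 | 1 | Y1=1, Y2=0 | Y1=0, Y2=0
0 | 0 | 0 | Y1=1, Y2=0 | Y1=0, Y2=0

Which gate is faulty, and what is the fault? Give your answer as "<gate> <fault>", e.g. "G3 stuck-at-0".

Fault-free values for test 1 (in0=0, in1=0, in2=1): G0=0, G1=1, G2=0, G3=1, G4=1, G5=0, G6=0, giving Y1=1, Y2=0. Observed Y1=0, Y2=0.
Test 1: faults giving observed Y1=0, Y2=0 are {G2 stuck-at-1, G4 stuck-at-0}.
Test 2 (in0=0, in1=0, in2=0): fault-free G0=0, G1=0, G2=1, G3=1, G4=1, G5=0, G6=0 → Y1=1, Y2=0; observed Y1=0, Y2=0. Eliminates G2 stuck-at-1.
Only G4 stuck-at-0 is consistent with every test.

G4 stuck-at-0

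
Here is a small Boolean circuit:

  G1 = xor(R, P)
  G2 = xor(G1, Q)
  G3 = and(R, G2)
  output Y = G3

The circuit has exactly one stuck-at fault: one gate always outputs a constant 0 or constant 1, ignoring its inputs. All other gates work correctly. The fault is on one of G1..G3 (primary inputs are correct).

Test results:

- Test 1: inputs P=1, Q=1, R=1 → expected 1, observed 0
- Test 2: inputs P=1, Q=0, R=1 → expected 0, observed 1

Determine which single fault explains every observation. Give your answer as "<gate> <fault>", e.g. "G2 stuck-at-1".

G1 stuck-at-1

Fault-free values for test 1 (P=1, Q=1, R=1): G1=0, G2=1, G3=1, giving Y=1. Observed 0.
Test 1: faults giving observed 0 are {G1 stuck-at-1, G2 stuck-at-0, G3 stuck-at-0}.
Test 2 (P=1, Q=0, R=1): fault-free G1=0, G2=0, G3=0 → 0; observed 1. Eliminates G2 stuck-at-0, G3 stuck-at-0.
Only G1 stuck-at-1 is consistent with every test.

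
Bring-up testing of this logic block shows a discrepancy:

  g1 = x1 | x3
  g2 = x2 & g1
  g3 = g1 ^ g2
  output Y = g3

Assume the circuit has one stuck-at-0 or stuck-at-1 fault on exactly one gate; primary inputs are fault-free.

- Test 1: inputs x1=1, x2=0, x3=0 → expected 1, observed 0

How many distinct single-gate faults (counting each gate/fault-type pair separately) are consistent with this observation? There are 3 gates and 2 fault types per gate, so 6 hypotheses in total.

Fault-free: g1=1, g2=0, g3=1 → 1. Observed 0.
  g1 stuck-at-0: output 0 ✓
  g1 stuck-at-1: output 1 ✗
  g2 stuck-at-0: output 1 ✗
  g2 stuck-at-1: output 0 ✓
  g3 stuck-at-0: output 0 ✓
  g3 stuck-at-1: output 1 ✗
Consistent faults: {g1 stuck-at-0, g2 stuck-at-1, g3 stuck-at-0} — 3 in all.

3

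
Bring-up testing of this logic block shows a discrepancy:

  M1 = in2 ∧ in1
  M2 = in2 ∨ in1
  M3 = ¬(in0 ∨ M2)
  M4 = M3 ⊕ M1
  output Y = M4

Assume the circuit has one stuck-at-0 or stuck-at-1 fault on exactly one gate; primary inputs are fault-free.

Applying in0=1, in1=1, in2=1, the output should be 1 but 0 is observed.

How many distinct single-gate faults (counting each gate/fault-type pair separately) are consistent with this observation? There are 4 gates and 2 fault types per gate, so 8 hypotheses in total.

Fault-free: M1=1, M2=1, M3=0, M4=1 → 1. Observed 0.
  M1 stuck-at-0: output 0 ✓
  M1 stuck-at-1: output 1 ✗
  M2 stuck-at-0: output 1 ✗
  M2 stuck-at-1: output 1 ✗
  M3 stuck-at-0: output 1 ✗
  M3 stuck-at-1: output 0 ✓
  M4 stuck-at-0: output 0 ✓
  M4 stuck-at-1: output 1 ✗
Consistent faults: {M1 stuck-at-0, M3 stuck-at-1, M4 stuck-at-0} — 3 in all.

3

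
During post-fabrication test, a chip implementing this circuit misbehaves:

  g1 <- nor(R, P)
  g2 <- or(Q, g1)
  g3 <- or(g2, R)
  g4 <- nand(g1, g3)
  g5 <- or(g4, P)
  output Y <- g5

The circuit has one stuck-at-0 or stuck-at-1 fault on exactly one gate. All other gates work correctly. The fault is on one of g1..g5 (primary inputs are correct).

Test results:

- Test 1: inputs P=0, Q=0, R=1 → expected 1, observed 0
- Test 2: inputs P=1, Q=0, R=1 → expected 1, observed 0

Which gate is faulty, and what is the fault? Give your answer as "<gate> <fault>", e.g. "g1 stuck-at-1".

Fault-free values for test 1 (P=0, Q=0, R=1): g1=0, g2=0, g3=1, g4=1, g5=1, giving Y=1. Observed 0.
Test 1: faults giving observed 0 are {g1 stuck-at-1, g4 stuck-at-0, g5 stuck-at-0}.
Test 2 (P=1, Q=0, R=1): fault-free g1=0, g2=0, g3=1, g4=1, g5=1 → 1; observed 0. Eliminates g1 stuck-at-1, g4 stuck-at-0.
Only g5 stuck-at-0 is consistent with every test.

g5 stuck-at-0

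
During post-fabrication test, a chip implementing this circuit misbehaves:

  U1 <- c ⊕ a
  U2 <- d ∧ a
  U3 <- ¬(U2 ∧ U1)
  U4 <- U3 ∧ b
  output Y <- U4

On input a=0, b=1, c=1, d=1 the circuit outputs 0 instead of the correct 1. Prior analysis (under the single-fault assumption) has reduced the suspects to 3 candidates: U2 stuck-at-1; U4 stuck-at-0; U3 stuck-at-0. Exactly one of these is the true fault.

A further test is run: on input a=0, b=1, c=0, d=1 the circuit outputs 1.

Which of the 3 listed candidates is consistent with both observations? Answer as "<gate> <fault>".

Evaluate each candidate on input a=0, b=1, c=0, d=1:
  U2 stuck-at-1: U1=0, U2=1 [stuck-at-1], U3=1, U4=1 → 1 — matches
  U4 stuck-at-0: U1=0, U2=0, U3=1, U4=0 [stuck-at-0] → 0 — eliminated
  U3 stuck-at-0: U1=0, U2=0, U3=0 [stuck-at-0], U4=0 → 0 — eliminated
Only U2 stuck-at-1 reproduces the observed 1.

U2 stuck-at-1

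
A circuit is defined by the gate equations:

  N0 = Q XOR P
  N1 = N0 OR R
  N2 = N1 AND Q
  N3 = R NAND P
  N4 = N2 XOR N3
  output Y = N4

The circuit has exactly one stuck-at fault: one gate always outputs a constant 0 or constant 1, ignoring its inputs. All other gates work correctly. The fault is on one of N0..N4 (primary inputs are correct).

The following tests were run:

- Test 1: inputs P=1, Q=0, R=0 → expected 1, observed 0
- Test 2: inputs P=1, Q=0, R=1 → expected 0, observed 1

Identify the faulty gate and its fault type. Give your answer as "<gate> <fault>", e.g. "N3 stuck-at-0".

N2 stuck-at-1

Fault-free values for test 1 (P=1, Q=0, R=0): N0=1, N1=1, N2=0, N3=1, N4=1, giving Y=1. Observed 0.
Test 1: faults giving observed 0 are {N2 stuck-at-1, N3 stuck-at-0, N4 stuck-at-0}.
Test 2 (P=1, Q=0, R=1): fault-free N0=1, N1=1, N2=0, N3=0, N4=0 → 0; observed 1. Eliminates N3 stuck-at-0, N4 stuck-at-0.
Only N2 stuck-at-1 is consistent with every test.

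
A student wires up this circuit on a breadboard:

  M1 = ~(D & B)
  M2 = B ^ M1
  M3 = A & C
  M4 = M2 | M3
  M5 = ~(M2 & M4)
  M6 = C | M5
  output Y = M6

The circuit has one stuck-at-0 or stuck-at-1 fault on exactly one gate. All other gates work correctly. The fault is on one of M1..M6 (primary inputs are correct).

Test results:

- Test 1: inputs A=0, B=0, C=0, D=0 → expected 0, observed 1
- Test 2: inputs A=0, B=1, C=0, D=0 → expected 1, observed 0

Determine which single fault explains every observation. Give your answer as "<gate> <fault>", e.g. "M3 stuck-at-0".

M1 stuck-at-0

Fault-free values for test 1 (A=0, B=0, C=0, D=0): M1=1, M2=1, M3=0, M4=1, M5=0, M6=0, giving Y=0. Observed 1.
Test 1: faults giving observed 1 are {M1 stuck-at-0, M2 stuck-at-0, M4 stuck-at-0, M5 stuck-at-1, M6 stuck-at-1}.
Test 2 (A=0, B=1, C=0, D=0): fault-free M1=1, M2=0, M3=0, M4=0, M5=1, M6=1 → 1; observed 0. Eliminates M2 stuck-at-0, M4 stuck-at-0, M5 stuck-at-1, M6 stuck-at-1.
Only M1 stuck-at-0 is consistent with every test.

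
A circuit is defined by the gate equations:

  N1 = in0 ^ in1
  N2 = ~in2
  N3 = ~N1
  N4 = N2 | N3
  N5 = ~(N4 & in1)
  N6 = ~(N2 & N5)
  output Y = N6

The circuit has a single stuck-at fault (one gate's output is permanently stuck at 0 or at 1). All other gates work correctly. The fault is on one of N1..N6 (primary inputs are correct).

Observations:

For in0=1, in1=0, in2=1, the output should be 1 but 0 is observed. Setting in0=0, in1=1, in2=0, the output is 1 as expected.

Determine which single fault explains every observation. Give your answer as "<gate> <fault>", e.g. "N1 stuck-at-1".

N2 stuck-at-1

Fault-free values for test 1 (in0=1, in1=0, in2=1): N1=1, N2=0, N3=0, N4=0, N5=1, N6=1, giving Y=1. Observed 0.
Test 1: faults giving observed 0 are {N2 stuck-at-1, N6 stuck-at-0}.
Test 2 (in0=0, in1=1, in2=0): fault-free N1=1, N2=1, N3=0, N4=1, N5=0, N6=1 → 1; observed 1. Eliminates N6 stuck-at-0.
Only N2 stuck-at-1 is consistent with every test.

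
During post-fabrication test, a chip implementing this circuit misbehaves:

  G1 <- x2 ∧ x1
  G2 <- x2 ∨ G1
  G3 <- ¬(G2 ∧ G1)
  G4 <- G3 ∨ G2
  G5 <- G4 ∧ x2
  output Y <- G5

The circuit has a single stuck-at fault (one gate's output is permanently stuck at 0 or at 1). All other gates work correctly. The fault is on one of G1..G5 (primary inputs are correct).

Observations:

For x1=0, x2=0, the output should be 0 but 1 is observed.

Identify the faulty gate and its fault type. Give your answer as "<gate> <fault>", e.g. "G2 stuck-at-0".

Fault-free values for test 1 (x1=0, x2=0): G1=0, G2=0, G3=1, G4=1, G5=0, giving Y=0. Observed 1.
Test 1: faults giving observed 1 are {G5 stuck-at-1}.
Only G5 stuck-at-1 is consistent with every test.

G5 stuck-at-1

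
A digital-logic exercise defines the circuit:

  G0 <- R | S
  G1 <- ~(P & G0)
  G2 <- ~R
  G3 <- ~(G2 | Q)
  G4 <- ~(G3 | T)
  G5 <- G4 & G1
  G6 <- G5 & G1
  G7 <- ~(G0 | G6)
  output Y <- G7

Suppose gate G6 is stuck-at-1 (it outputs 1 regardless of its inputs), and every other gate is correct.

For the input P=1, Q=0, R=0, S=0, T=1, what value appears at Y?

Propagate with G6 forced: G0=0, G1=1, G2=1, G3=0, G4=0, G5=0, G6=1 [stuck-at-1], G7=0.
So Y = 0. (Without the fault it would be 1.)

0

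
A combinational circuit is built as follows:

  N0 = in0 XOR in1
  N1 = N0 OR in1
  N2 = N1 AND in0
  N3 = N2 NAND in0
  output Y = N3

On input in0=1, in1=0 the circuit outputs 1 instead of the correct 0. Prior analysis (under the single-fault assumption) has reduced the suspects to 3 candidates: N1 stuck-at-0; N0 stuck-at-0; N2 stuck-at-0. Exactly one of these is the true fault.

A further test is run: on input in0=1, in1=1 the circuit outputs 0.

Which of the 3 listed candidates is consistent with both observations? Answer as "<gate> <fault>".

N0 stuck-at-0

Evaluate each candidate on input in0=1, in1=1:
  N1 stuck-at-0: N0=0, N1=0 [stuck-at-0], N2=0, N3=1 → 1 — eliminated
  N0 stuck-at-0: N0=0 [stuck-at-0], N1=1, N2=1, N3=0 → 0 — matches
  N2 stuck-at-0: N0=0, N1=1, N2=0 [stuck-at-0], N3=1 → 1 — eliminated
Only N0 stuck-at-0 reproduces the observed 0.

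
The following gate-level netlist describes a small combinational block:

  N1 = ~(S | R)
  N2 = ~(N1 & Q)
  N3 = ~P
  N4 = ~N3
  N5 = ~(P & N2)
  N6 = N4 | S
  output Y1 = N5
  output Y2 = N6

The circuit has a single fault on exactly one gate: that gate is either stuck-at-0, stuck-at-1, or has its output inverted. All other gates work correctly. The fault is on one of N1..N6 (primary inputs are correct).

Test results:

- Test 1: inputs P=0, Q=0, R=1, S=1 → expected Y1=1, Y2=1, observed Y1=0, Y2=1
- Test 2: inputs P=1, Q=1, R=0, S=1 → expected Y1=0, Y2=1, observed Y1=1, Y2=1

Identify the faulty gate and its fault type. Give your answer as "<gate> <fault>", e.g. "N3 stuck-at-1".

N5 inverted output

Fault-free values for test 1 (P=0, Q=0, R=1, S=1): N1=0, N2=1, N3=1, N4=0, N5=1, N6=1, giving Y1=1, Y2=1. Observed Y1=0, Y2=1.
Test 1: faults giving observed Y1=0, Y2=1 are {N5 stuck-at-0, N5 inverted output}.
Test 2 (P=1, Q=1, R=0, S=1): fault-free N1=0, N2=1, N3=0, N4=1, N5=0, N6=1 → Y1=0, Y2=1; observed Y1=1, Y2=1. Eliminates N5 stuck-at-0.
Only N5 inverted output is consistent with every test.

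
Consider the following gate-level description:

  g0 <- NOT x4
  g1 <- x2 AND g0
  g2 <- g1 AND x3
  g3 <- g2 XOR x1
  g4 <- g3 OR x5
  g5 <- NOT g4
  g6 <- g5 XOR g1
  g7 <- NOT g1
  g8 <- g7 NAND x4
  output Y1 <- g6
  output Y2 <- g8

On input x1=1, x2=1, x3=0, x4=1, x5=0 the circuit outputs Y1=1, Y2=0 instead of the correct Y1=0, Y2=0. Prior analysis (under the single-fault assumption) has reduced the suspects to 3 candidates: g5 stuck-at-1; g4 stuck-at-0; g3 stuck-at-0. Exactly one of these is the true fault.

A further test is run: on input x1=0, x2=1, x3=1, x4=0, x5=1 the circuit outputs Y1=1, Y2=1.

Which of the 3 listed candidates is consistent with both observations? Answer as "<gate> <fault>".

Evaluate each candidate on input x1=0, x2=1, x3=1, x4=0, x5=1:
  g5 stuck-at-1: g0=1, g1=1, g2=1, g3=1, g4=1, g5=1 [stuck-at-1], g6=0, g7=0, g8=1 → Y1=0, Y2=1 — eliminated
  g4 stuck-at-0: g0=1, g1=1, g2=1, g3=1, g4=0 [stuck-at-0], g5=1, g6=0, g7=0, g8=1 → Y1=0, Y2=1 — eliminated
  g3 stuck-at-0: g0=1, g1=1, g2=1, g3=0 [stuck-at-0], g4=1, g5=0, g6=1, g7=0, g8=1 → Y1=1, Y2=1 — matches
Only g3 stuck-at-0 reproduces the observed Y1=1, Y2=1.

g3 stuck-at-0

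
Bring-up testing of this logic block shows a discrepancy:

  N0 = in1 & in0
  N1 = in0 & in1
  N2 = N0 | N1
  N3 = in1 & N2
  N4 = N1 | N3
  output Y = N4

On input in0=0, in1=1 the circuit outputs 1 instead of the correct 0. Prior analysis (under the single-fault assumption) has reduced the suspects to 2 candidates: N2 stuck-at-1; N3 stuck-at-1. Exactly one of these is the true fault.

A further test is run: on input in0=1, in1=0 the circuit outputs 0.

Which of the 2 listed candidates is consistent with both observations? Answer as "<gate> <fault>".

N2 stuck-at-1

Evaluate each candidate on input in0=1, in1=0:
  N2 stuck-at-1: N0=0, N1=0, N2=1 [stuck-at-1], N3=0, N4=0 → 0 — matches
  N3 stuck-at-1: N0=0, N1=0, N2=0, N3=1 [stuck-at-1], N4=1 → 1 — eliminated
Only N2 stuck-at-1 reproduces the observed 0.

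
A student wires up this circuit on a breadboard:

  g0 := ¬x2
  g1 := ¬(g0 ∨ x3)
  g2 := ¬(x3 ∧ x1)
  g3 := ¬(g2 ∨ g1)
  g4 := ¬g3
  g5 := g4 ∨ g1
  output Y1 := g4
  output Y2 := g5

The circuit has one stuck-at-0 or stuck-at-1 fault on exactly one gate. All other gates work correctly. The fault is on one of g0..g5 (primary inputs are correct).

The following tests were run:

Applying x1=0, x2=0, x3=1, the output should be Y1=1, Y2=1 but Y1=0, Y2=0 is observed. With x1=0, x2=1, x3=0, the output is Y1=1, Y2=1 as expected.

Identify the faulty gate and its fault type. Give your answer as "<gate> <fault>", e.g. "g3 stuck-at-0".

g2 stuck-at-0

Fault-free values for test 1 (x1=0, x2=0, x3=1): g0=1, g1=0, g2=1, g3=0, g4=1, g5=1, giving Y1=1, Y2=1. Observed Y1=0, Y2=0.
Test 1: faults giving observed Y1=0, Y2=0 are {g2 stuck-at-0, g3 stuck-at-1, g4 stuck-at-0}.
Test 2 (x1=0, x2=1, x3=0): fault-free g0=0, g1=1, g2=1, g3=0, g4=1, g5=1 → Y1=1, Y2=1; observed Y1=1, Y2=1. Eliminates g3 stuck-at-1, g4 stuck-at-0.
Only g2 stuck-at-0 is consistent with every test.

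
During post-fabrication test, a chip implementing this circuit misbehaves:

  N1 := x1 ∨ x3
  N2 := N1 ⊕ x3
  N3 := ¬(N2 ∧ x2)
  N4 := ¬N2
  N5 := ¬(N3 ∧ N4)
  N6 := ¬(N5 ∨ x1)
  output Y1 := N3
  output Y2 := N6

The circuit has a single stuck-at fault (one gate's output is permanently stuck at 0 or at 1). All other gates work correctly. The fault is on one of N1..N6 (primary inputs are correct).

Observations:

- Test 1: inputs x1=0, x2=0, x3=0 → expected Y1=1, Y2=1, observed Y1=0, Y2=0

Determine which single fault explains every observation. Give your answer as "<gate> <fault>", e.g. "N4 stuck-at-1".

Fault-free values for test 1 (x1=0, x2=0, x3=0): N1=0, N2=0, N3=1, N4=1, N5=0, N6=1, giving Y1=1, Y2=1. Observed Y1=0, Y2=0.
Test 1: faults giving observed Y1=0, Y2=0 are {N3 stuck-at-0}.
Only N3 stuck-at-0 is consistent with every test.

N3 stuck-at-0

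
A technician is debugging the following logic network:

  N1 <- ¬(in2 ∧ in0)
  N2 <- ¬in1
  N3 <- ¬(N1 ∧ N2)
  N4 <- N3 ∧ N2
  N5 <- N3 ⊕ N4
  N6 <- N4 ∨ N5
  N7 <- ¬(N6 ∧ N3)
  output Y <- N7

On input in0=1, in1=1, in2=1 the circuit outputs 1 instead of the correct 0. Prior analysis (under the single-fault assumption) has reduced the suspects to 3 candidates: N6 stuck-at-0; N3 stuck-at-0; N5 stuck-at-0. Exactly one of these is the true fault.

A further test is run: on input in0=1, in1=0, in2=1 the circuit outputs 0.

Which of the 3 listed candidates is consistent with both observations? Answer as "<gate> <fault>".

N5 stuck-at-0

Evaluate each candidate on input in0=1, in1=0, in2=1:
  N6 stuck-at-0: N1=0, N2=1, N3=1, N4=1, N5=0, N6=0 [stuck-at-0], N7=1 → 1 — eliminated
  N3 stuck-at-0: N1=0, N2=1, N3=0 [stuck-at-0], N4=0, N5=0, N6=0, N7=1 → 1 — eliminated
  N5 stuck-at-0: N1=0, N2=1, N3=1, N4=1, N5=0 [stuck-at-0], N6=1, N7=0 → 0 — matches
Only N5 stuck-at-0 reproduces the observed 0.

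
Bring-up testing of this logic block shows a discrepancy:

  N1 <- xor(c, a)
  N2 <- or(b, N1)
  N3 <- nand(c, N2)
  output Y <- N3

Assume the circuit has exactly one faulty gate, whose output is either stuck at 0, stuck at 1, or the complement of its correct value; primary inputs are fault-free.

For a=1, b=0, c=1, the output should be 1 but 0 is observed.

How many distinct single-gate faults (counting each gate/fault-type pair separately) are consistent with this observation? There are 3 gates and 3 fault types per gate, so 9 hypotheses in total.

Fault-free: N1=0, N2=0, N3=1 → 1. Observed 0.
  N1 stuck-at-0: output 1 ✗
  N1 stuck-at-1: output 0 ✓
  N1 inverted output: output 0 ✓
  N2 stuck-at-0: output 1 ✗
  N2 stuck-at-1: output 0 ✓
  N2 inverted output: output 0 ✓
  N3 stuck-at-0: output 0 ✓
  N3 stuck-at-1: output 1 ✗
  N3 inverted output: output 0 ✓
Consistent faults: {N1 stuck-at-1, N1 inverted output, N2 stuck-at-1, N2 inverted output, N3 stuck-at-0, N3 inverted output} — 6 in all.

6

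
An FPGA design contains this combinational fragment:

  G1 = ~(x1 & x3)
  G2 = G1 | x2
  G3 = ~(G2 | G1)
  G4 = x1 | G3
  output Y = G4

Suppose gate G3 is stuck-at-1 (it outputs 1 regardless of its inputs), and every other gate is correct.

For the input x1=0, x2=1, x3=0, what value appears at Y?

1

Propagate with G3 forced: G1=1, G2=1, G3=1 [stuck-at-1], G4=1.
So Y = 1. (Without the fault it would be 0.)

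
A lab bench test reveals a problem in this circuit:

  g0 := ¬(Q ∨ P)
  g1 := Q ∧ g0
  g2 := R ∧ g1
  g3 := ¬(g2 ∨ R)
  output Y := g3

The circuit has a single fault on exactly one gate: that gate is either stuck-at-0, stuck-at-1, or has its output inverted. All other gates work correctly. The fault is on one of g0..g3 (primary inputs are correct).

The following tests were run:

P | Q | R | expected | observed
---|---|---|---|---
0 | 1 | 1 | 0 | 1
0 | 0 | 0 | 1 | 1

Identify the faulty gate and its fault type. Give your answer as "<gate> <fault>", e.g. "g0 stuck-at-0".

g3 stuck-at-1

Fault-free values for test 1 (P=0, Q=1, R=1): g0=0, g1=0, g2=0, g3=0, giving Y=0. Observed 1.
Test 1: faults giving observed 1 are {g3 stuck-at-1, g3 inverted output}.
Test 2 (P=0, Q=0, R=0): fault-free g0=1, g1=0, g2=0, g3=1 → 1; observed 1. Eliminates g3 inverted output.
Only g3 stuck-at-1 is consistent with every test.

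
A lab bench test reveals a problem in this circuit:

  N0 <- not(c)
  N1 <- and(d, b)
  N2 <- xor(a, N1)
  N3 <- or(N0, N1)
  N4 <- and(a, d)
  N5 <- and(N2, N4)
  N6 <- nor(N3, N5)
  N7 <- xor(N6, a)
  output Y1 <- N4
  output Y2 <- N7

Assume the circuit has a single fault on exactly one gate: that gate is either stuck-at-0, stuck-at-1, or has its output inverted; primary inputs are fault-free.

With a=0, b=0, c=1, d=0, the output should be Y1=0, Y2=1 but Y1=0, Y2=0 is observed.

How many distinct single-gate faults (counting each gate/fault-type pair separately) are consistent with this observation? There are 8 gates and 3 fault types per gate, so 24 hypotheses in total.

12

Fault-free: N0=0, N1=0, N2=0, N3=0, N4=0, N5=0, N6=1, N7=1 → Y1=0, Y2=1. Observed Y1=0, Y2=0.
  N0: stuck-at-1, inverted output ✓; others ✗
  N1: stuck-at-1, inverted output ✓; others ✗
  N2: none of the 3 fault types match ✗
  N3: stuck-at-1, inverted output ✓; others ✗
  N4: none of the 3 fault types match ✗
  N5: stuck-at-1, inverted output ✓; others ✗
  N6: stuck-at-0, inverted output ✓; others ✗
  N7: stuck-at-0, inverted output ✓; others ✗
Consistent faults: {N0 stuck-at-1, N0 inverted output, N1 stuck-at-1, N1 inverted output, N3 stuck-at-1, N3 inverted output, N5 stuck-at-1, N5 inverted output, N6 stuck-at-0, N6 inverted output, N7 stuck-at-0, N7 inverted output} — 12 in all.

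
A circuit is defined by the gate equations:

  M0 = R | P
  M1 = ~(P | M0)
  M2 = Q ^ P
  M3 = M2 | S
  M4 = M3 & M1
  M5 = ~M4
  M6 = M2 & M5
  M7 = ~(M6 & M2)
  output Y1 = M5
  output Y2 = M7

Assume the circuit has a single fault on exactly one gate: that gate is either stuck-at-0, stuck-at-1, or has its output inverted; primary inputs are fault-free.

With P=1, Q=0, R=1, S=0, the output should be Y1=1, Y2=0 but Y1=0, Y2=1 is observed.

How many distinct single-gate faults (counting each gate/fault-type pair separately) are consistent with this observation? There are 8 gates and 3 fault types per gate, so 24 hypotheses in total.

Fault-free: M0=1, M1=0, M2=1, M3=1, M4=0, M5=1, M6=1, M7=0 → Y1=1, Y2=0. Observed Y1=0, Y2=1.
  M0: none of the 3 fault types match ✗
  M1: stuck-at-1, inverted output ✓; others ✗
  M2: none of the 3 fault types match ✗
  M3: none of the 3 fault types match ✗
  M4: stuck-at-1, inverted output ✓; others ✗
  M5: stuck-at-0, inverted output ✓; others ✗
  M6: none of the 3 fault types match ✗
  M7: none of the 3 fault types match ✗
Consistent faults: {M1 stuck-at-1, M1 inverted output, M4 stuck-at-1, M4 inverted output, M5 stuck-at-0, M5 inverted output} — 6 in all.

6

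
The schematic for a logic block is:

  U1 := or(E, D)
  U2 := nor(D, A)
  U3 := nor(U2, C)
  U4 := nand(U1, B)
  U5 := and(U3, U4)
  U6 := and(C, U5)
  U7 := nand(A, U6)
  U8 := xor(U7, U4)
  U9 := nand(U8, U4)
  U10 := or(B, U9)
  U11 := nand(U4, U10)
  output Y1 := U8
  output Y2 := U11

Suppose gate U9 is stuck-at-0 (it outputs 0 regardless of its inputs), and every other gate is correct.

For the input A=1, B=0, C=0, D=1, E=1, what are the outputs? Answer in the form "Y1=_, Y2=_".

Propagate with U9 forced: U1=1, U2=0, U3=1, U4=1, U5=1, U6=0, U7=1, U8=0, U9=0 [stuck-at-0], U10=0, U11=1.
So the outputs are Y1=0, Y2=1. (Without the fault they would be Y1=0, Y2=0.)

Y1=0, Y2=1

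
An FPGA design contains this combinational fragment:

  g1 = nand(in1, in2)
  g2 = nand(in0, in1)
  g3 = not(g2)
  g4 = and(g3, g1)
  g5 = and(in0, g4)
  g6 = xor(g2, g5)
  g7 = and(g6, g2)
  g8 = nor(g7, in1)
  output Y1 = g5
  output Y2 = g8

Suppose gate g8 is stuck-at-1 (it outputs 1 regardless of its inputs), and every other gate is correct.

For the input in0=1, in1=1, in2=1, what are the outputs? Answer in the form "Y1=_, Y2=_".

Propagate with g8 forced: g1=0, g2=0, g3=1, g4=0, g5=0, g6=0, g7=0, g8=1 [stuck-at-1].
So the outputs are Y1=0, Y2=1. (Without the fault they would be Y1=0, Y2=0.)

Y1=0, Y2=1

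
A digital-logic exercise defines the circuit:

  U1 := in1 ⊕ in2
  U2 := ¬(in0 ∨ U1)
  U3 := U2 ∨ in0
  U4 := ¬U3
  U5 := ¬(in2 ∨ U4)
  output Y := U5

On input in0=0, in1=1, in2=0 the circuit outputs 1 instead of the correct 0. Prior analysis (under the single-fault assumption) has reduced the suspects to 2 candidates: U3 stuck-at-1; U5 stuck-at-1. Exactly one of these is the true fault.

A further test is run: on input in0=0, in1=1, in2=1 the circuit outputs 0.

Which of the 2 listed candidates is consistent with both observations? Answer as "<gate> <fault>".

U3 stuck-at-1

Evaluate each candidate on input in0=0, in1=1, in2=1:
  U3 stuck-at-1: U1=0, U2=1, U3=1 [stuck-at-1], U4=0, U5=0 → 0 — matches
  U5 stuck-at-1: U1=0, U2=1, U3=1, U4=0, U5=1 [stuck-at-1] → 1 — eliminated
Only U3 stuck-at-1 reproduces the observed 0.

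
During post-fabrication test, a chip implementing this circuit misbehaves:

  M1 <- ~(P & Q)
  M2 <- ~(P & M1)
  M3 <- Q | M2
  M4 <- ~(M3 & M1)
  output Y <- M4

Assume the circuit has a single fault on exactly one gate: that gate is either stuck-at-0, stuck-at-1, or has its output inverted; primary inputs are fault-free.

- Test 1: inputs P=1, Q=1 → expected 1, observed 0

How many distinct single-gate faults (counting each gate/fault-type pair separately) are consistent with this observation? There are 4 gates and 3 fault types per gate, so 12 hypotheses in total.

Fault-free: M1=0, M2=1, M3=1, M4=1 → 1. Observed 0.
  M1 stuck-at-0: output 1 ✗
  M1 stuck-at-1: output 0 ✓
  M1 inverted output: output 0 ✓
  M2 stuck-at-0: output 1 ✗
  M2 stuck-at-1: output 1 ✗
  M2 inverted output: output 1 ✗
  M3 stuck-at-0: output 1 ✗
  M3 stuck-at-1: output 1 ✗
  M3 inverted output: output 1 ✗
  M4 stuck-at-0: output 0 ✓
  M4 stuck-at-1: output 1 ✗
  M4 inverted output: output 0 ✓
Consistent faults: {M1 stuck-at-1, M1 inverted output, M4 stuck-at-0, M4 inverted output} — 4 in all.

4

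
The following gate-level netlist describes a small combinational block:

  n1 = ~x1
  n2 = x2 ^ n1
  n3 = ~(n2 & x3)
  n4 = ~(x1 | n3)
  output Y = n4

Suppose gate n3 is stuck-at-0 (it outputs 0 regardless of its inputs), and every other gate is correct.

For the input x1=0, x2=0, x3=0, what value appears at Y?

1

Propagate with n3 forced: n1=1, n2=1, n3=0 [stuck-at-0], n4=1.
So Y = 1. (Without the fault it would be 0.)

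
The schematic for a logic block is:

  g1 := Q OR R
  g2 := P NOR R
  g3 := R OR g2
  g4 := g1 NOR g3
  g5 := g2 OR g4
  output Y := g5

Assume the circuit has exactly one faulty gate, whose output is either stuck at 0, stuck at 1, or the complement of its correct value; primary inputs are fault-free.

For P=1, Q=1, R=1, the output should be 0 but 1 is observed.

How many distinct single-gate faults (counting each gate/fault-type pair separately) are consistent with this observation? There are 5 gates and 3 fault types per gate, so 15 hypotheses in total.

6

Fault-free: g1=1, g2=0, g3=1, g4=0, g5=0 → 0. Observed 1.
  g1: none of the 3 fault types match ✗
  g2: stuck-at-1, inverted output ✓; others ✗
  g3: none of the 3 fault types match ✗
  g4: stuck-at-1, inverted output ✓; others ✗
  g5: stuck-at-1, inverted output ✓; others ✗
Consistent faults: {g2 stuck-at-1, g2 inverted output, g4 stuck-at-1, g4 inverted output, g5 stuck-at-1, g5 inverted output} — 6 in all.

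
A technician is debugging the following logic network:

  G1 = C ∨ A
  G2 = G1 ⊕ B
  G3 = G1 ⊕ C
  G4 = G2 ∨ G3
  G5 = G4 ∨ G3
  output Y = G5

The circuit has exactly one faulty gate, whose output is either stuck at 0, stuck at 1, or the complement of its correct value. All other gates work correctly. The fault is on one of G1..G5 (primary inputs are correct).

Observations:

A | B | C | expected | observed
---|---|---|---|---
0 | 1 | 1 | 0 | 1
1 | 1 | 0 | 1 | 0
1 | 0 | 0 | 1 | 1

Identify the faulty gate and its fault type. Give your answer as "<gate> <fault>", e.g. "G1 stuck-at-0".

G3 inverted output

Fault-free values for test 1 (A=0, B=1, C=1): G1=1, G2=0, G3=0, G4=0, G5=0, giving Y=0. Observed 1.
Test 1: faults giving observed 1 are {G1 stuck-at-0, G1 inverted output, G2 stuck-at-1, G2 inverted output, G3 stuck-at-1, G3 inverted output, G4 stuck-at-1, G4 inverted output, G5 stuck-at-1, G5 inverted output}.
Test 2 (A=1, B=1, C=0): fault-free G1=1, G2=0, G3=1, G4=1, G5=1 → 1; observed 0. Eliminates G1 stuck-at-0, G1 inverted output, G2 stuck-at-1, G2 inverted output, G3 stuck-at-1, G4 stuck-at-1, G4 inverted output, G5 stuck-at-1.
Test 3 (A=1, B=0, C=0): fault-free G1=1, G2=1, G3=1, G4=1, G5=1 → 1; observed 1. Eliminates G5 inverted output.
Only G3 inverted output is consistent with every test.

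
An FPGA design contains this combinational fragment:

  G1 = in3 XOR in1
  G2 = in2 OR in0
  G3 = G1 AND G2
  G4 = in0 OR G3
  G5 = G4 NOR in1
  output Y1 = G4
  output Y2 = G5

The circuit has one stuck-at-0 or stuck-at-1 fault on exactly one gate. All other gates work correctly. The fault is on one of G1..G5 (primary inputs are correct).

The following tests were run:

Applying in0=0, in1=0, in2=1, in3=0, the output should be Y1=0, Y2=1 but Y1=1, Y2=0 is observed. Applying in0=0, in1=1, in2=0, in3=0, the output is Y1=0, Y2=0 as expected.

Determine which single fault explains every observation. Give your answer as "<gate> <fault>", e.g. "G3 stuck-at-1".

G1 stuck-at-1

Fault-free values for test 1 (in0=0, in1=0, in2=1, in3=0): G1=0, G2=1, G3=0, G4=0, G5=1, giving Y1=0, Y2=1. Observed Y1=1, Y2=0.
Test 1: faults giving observed Y1=1, Y2=0 are {G1 stuck-at-1, G3 stuck-at-1, G4 stuck-at-1}.
Test 2 (in0=0, in1=1, in2=0, in3=0): fault-free G1=1, G2=0, G3=0, G4=0, G5=0 → Y1=0, Y2=0; observed Y1=0, Y2=0. Eliminates G3 stuck-at-1, G4 stuck-at-1.
Only G1 stuck-at-1 is consistent with every test.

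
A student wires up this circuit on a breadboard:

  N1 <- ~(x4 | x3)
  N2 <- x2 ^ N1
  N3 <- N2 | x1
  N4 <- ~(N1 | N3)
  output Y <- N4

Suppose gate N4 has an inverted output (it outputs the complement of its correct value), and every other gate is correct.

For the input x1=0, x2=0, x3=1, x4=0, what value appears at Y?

0

Propagate with N4 forced: N1=0, N2=0, N3=0, N4=0 [inverted output].
So Y = 0. (Without the fault it would be 1.)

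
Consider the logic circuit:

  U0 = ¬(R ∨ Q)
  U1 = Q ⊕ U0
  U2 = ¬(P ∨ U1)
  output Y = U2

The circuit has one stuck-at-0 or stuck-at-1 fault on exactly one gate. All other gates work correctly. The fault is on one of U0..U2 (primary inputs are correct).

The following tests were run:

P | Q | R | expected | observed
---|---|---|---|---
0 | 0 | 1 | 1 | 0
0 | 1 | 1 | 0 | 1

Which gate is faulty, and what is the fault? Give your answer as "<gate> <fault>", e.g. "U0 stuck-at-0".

Fault-free values for test 1 (P=0, Q=0, R=1): U0=0, U1=0, U2=1, giving Y=1. Observed 0.
Test 1: faults giving observed 0 are {U0 stuck-at-1, U1 stuck-at-1, U2 stuck-at-0}.
Test 2 (P=0, Q=1, R=1): fault-free U0=0, U1=1, U2=0 → 0; observed 1. Eliminates U1 stuck-at-1, U2 stuck-at-0.
Only U0 stuck-at-1 is consistent with every test.

U0 stuck-at-1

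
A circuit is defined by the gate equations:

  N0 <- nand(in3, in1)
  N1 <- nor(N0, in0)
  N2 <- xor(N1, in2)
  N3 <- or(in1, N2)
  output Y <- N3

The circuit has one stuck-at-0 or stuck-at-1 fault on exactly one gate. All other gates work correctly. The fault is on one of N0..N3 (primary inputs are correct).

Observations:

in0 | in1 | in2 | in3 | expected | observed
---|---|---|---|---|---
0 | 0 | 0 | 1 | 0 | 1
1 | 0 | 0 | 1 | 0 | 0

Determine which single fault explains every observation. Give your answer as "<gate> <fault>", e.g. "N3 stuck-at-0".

N0 stuck-at-0

Fault-free values for test 1 (in0=0, in1=0, in2=0, in3=1): N0=1, N1=0, N2=0, N3=0, giving Y=0. Observed 1.
Test 1: faults giving observed 1 are {N0 stuck-at-0, N1 stuck-at-1, N2 stuck-at-1, N3 stuck-at-1}.
Test 2 (in0=1, in1=0, in2=0, in3=1): fault-free N0=1, N1=0, N2=0, N3=0 → 0; observed 0. Eliminates N1 stuck-at-1, N2 stuck-at-1, N3 stuck-at-1.
Only N0 stuck-at-0 is consistent with every test.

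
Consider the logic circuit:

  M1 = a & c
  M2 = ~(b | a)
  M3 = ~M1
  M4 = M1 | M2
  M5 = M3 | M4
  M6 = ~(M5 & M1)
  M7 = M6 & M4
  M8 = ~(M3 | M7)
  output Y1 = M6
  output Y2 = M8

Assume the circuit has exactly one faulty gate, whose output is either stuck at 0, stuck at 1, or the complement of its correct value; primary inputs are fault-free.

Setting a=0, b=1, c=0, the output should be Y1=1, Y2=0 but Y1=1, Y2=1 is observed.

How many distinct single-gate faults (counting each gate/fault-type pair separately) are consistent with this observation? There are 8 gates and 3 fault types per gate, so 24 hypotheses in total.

Fault-free: M1=0, M2=0, M3=1, M4=0, M5=1, M6=1, M7=0, M8=0 → Y1=1, Y2=0. Observed Y1=1, Y2=1.
  M1: none of the 3 fault types match ✗
  M2: none of the 3 fault types match ✗
  M3: stuck-at-0, inverted output ✓; others ✗
  M4: none of the 3 fault types match ✗
  M5: none of the 3 fault types match ✗
  M6: none of the 3 fault types match ✗
  M7: none of the 3 fault types match ✗
  M8: stuck-at-1, inverted output ✓; others ✗
Consistent faults: {M3 stuck-at-0, M3 inverted output, M8 stuck-at-1, M8 inverted output} — 4 in all.

4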